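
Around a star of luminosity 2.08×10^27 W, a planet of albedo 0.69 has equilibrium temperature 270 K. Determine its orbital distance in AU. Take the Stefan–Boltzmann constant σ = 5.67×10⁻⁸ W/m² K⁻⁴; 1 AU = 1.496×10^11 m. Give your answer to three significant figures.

The flux needed for this T is 4σT⁴/(1−0.69) = 3888 W/m².
S = L/(4πd²) → d = √(L/4πS) = √(2.08×10^27/(4π·3888)) = 2.063×10^11 m = 1.379 AU.

1.38 AU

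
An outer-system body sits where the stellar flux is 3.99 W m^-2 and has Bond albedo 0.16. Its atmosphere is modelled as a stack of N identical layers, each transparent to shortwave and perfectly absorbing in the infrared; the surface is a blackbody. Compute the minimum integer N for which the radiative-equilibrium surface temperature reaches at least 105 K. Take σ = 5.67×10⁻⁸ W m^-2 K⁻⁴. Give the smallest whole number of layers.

Top-of-atmosphere balance: σT_e⁴ = S(1−α)/4 = 0.8379 W m^-2 → T_e = 62.00 K.
Need (N+1)T_e⁴ ≥ T_s⁴, i.e. N+1 ≥ (105/62.00)⁴ = 8.225.
Rounding up, N = 8.

8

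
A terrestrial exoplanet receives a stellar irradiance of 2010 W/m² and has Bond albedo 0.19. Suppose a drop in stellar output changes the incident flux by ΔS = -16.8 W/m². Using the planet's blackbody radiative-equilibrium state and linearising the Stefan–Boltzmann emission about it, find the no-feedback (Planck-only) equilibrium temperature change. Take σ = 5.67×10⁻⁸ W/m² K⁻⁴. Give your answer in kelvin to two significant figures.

Reference equilibrium: T_e = [S(1−α)/(4σ)]^(1/4) = 291.1 K.
TOA radiative forcing: ΔF = (1−α)ΔS/4 = 0.81·(-16.8)/4 = -3.402 W/m².
The Planck feedback parameter is 4σT_e³ = 5.593 W/m²/K.
So ΔT₀ = -3.402/5.593 = -0.608 K.

-0.61 kelvin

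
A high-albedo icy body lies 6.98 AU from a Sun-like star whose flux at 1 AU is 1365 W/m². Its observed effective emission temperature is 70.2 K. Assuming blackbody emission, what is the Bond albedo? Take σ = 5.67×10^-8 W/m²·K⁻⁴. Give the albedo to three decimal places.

0.803

Irradiance scales as 1/d², so S = 1365 W/m² × (1/6.98)² = 28.02 W/m².
From σT⁴ = S(1−α)/4 we invert for α: 1−α = 4σT⁴/S.
4σT⁴ = 4·5.67×10⁻⁸·(70.2)⁴ = 5.508 W/m².
Hence α = 1 − 5.508/28.02 = 0.8034.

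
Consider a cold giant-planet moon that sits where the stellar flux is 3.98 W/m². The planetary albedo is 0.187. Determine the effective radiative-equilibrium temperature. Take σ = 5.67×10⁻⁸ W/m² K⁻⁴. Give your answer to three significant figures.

61.5 K

The planet absorbs (1−α)S over its disc πR² and re-emits over 4πR², so the mean absorbed flux is (1−0.187)·3.980/4 = 0.8089 W/m².
In equilibrium σT⁴ equals this, so T = 61.46 K.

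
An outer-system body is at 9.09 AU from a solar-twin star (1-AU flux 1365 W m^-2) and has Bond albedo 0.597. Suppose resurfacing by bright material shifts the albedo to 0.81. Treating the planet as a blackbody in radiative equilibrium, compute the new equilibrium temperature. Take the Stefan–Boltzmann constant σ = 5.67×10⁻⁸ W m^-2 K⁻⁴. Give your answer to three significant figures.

61.0 K

By the inverse-square law, S = 1365/9.09² = 16.52 W m^-2.
T₂ = [S(1−α₂)/(4σ)]^(1/4) = [16.52·0.19/(4σ)]^(1/4) = 60.99 K.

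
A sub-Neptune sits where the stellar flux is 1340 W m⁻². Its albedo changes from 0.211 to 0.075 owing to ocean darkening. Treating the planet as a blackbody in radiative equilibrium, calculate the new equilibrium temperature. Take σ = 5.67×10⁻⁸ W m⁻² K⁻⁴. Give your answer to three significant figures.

272 K

With the new albedo, S(1−α₂)/4 = 309.9 W m⁻², so T₂ = 271.9 K.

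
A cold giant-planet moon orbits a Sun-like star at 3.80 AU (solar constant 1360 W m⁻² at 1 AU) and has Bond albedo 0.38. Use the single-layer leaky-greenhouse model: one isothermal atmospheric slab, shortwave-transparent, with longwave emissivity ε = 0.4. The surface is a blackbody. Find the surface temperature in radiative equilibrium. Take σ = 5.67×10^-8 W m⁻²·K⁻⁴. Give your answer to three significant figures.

Flux at the orbit: S = 1360/(3.80)² = 94.18 W m⁻².
At the top of the atmosphere, σT_e⁴ = S(1−α)/4 = 14.60 W m⁻², giving T_e = 126.7 K.
Surface balance with a leaky layer gives σT_s⁴ = σT_e⁴·2/(2−ε), so T_s = T_e·[2/(2−0.4)]^(1/4) = 133.9 K.

134 kelvin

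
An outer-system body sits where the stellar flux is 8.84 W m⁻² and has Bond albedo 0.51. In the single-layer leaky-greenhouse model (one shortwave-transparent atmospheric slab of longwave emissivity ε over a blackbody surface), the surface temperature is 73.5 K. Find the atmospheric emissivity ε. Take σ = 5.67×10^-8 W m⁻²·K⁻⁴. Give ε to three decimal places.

0.691

Effective temperature: T_e = [S(1−α)/(4σ)]^(1/4) = 66.11 K.
Inverting T_s⁴ = 2T_e⁴/(2−ε): (T_e/T_s)⁴ = 0.6544, so ε = 2(1 − 0.6544) = 0.6912.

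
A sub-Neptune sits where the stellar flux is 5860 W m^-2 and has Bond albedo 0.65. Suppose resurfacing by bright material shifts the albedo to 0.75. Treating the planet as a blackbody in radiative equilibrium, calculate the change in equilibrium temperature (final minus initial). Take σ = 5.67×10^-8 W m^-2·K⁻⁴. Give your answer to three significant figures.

Initial: T₁ = [S(1−0.65)/(4σ)]^(1/4) = 308.4 K.
With α = 0.75, T₂ = 283.5 K.
ΔT = T₂ − T₁ = -24.88 K.

-24.9 kelvin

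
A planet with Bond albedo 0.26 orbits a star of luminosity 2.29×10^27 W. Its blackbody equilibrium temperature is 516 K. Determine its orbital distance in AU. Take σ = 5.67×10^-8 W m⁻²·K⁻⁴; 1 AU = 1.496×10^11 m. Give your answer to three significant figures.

0.612 AU

Required flux: S = 4σT⁴/(1−α) = 21730 W m⁻².
From L = 4πd²S, d = √(2.29×10^27/(4π·21730)) = 9.158×10^10 m = 0.6122 AU.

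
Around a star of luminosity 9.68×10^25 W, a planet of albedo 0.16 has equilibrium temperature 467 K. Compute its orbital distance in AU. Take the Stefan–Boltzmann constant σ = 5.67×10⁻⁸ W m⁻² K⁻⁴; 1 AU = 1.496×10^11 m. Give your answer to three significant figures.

0.164 AU

The flux needed for this T is 4σT⁴/(1−0.16) = 12840 W m⁻².
From L = 4πd²S, d = √(9.68×10^25/(4π·12840)) = 2.449×10^10 m = 0.1637 AU.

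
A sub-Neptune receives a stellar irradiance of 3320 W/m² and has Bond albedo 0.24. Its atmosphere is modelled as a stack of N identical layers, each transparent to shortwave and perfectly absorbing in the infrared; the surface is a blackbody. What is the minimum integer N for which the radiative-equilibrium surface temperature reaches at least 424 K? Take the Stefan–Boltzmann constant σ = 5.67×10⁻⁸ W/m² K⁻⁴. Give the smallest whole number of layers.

The effective emission temperature is T_e = [S(1−α)/(4σ)]^¼ = 324.8 K.
T_s = (N+1)^(1/4)·T_e ≥ 424 K requires N+1 ≥ (T_s/T_e)⁴ = (424/324.8)⁴ = 2.905.
So N ≥ 1.905; the smallest integer is N = 2.

2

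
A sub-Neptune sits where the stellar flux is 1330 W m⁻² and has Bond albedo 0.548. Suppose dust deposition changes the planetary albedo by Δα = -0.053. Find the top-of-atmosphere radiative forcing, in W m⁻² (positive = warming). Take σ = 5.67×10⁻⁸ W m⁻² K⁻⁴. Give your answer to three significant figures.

17.6 W m⁻²

TOA radiative forcing: ΔF = −S·Δα/4 = −1330·(-0.053)/4 = 17.62 W m⁻².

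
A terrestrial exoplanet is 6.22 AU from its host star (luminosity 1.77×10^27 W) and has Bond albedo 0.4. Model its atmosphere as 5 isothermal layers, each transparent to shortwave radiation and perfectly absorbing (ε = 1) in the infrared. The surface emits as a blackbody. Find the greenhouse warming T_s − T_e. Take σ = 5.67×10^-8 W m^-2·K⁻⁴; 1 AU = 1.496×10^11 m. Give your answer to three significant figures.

81.4 K

Orbital distance: d = 6.22 AU = 9.305×10^11 m.
Flux at the orbit: S = L/(4πd²) = 1.77×10^27/(4π·(9.31×10^11)²) = 162.7 W m^-2.
OLR = S(1−α)/4 = 24.40 W m^-2; the top layer radiates at T_e = 144.0 K.
Surface: T_s = (6)^¼·T_e = 225.4 K.
So the greenhouse effect raises the surface by 225.4 − 144.0 = 81.39 K.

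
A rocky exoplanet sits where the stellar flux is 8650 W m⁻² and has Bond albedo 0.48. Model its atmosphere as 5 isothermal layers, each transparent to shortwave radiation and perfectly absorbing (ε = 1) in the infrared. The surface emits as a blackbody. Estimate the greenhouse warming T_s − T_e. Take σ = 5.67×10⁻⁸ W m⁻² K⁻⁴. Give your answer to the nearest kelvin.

212 K

Top-of-atmosphere balance: σT_e⁴ = S(1−α)/4 = 1124 W m⁻² → T_e = 375.3 K.
T_s = (N+1)^(1/4)·T_e = 587.3 K.
So the greenhouse effect raises the surface by 587.3 − 375.3 = 212.1 K.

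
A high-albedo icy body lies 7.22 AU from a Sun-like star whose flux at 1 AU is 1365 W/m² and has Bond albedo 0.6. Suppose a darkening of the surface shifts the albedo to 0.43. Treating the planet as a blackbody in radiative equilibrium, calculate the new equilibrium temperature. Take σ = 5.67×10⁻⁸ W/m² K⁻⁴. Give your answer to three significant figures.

Flux at the orbit: S = 1365/(7.22)² = 26.19 W/m².
New equilibrium: T₂ = [(1−0.43)·26.19/(4σ)]^(1/4) = 90.07 K.

90.1 K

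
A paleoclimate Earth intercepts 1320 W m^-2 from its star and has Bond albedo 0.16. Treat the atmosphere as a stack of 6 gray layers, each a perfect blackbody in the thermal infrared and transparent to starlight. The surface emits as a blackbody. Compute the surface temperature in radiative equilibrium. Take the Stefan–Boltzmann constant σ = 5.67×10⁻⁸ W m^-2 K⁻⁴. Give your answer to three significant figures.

430 K

OLR = S(1−α)/4 = 277.2 W m^-2; the top layer radiates at T_e = 264.4 K.
For an N-layer opaque stack, T_s⁴ = (N+1)T_e⁴, hence T_s = (7)^(1/4)×264.4 K = 430.1 K.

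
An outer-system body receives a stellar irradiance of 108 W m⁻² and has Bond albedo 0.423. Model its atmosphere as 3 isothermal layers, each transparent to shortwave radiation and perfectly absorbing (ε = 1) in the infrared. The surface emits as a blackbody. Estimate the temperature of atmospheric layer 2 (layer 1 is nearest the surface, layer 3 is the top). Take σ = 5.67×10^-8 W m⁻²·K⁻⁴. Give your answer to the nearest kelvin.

153 kelvin

Top-of-atmosphere balance: σT_e⁴ = S(1−α)/4 = 15.58 W m⁻² → T_e = 128.7 K.
In the N-layer model, layer k (counted from the surface) has T_k = (N+1−k)^(1/4)·T_e.
T_2 = (2)^(1/4)·128.7 = 153.1 K.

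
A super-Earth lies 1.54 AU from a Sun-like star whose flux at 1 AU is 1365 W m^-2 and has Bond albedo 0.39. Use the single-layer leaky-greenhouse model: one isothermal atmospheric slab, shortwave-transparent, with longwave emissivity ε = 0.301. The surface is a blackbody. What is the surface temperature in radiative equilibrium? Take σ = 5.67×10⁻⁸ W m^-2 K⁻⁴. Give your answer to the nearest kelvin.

Irradiance scales as 1/d², so S = 1365 W m^-2 × (1/1.54)² = 575.6 W m^-2.
Effective emission temperature (TOA balance): σT_e⁴ = S(1−α)/4 = 87.77 W m^-2 → T_e = 198.4 K.
Surface balance with a leaky layer gives σT_s⁴ = σT_e⁴·2/(2−ε), so T_s = T_e·[2/(2−0.301)]^(1/4) = 206.6 K.

207 kelvin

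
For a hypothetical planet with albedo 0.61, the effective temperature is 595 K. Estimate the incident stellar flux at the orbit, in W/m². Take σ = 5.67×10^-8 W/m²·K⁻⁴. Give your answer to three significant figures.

From S(1−α)/4 = σT⁴: S = 4σT⁴/(1−α).
The emitted flux is σT⁴ = 7106 W/m².
So S = 4×7106/(1−0.61) = 72890 W/m².

72900 W/m²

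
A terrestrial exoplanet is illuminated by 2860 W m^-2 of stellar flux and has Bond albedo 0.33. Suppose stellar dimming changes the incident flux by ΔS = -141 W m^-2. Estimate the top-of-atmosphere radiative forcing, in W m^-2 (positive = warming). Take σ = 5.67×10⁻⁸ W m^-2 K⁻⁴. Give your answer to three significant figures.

-23.6 W m^-2

ΔF = Δ[S(1−α)]/4 = (1−0.33)·-141/4 = -23.62 W m^-2.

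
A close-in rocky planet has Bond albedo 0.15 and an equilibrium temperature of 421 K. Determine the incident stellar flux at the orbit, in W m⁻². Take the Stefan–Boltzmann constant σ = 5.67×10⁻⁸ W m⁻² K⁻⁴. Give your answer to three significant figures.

8380 W m⁻²

From S(1−α)/4 = σT⁴: S = 4σT⁴/(1−α).
σT⁴ = 5.67×10⁻⁸·(421)⁴ = 1781 W m⁻².
S = 4·1781/0.85 = 8382 W m⁻².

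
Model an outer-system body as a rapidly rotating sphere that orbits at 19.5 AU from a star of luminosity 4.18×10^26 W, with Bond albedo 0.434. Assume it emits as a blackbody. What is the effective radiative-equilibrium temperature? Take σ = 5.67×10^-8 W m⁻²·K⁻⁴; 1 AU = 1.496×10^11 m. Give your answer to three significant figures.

Orbital distance: d = 19.5 AU = 2.917×10^12 m.
Spreading L over a sphere of radius d: S = 4.18×10^26/(4π·2.92×10^12²) = 3.909 W m⁻².
The planet absorbs (1−α)S over its disc πR² and re-emits over 4πR², so the mean absorbed flux is (1−0.434)·3.909/4 = 0.5531 W m⁻².
Balancing against σT⁴: T = (0.5531/5.67×10⁻⁸)^(1/4) = 55.89 K.

55.9 K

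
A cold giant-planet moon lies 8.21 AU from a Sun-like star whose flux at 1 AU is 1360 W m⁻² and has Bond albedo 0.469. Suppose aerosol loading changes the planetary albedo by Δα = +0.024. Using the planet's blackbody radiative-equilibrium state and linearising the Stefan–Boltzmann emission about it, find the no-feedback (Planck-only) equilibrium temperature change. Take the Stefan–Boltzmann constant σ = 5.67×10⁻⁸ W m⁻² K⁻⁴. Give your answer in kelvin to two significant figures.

Flux at the orbit: S = 1360/(8.21)² = 20.18 W m⁻².
The baseline emission temperature is T_e = 82.90 K.
ΔF = −(S/4)Δα = −(20.18/4)×(+0.024) = -0.1211 W m⁻².
Linearising σT⁴ gives d(σT⁴)/dT = 4σT_e³ = 0.1292 W m⁻² per K.
Hence the no-feedback warming is ΔF/(4σT_e³) = -0.937 K.

-0.94 kelvin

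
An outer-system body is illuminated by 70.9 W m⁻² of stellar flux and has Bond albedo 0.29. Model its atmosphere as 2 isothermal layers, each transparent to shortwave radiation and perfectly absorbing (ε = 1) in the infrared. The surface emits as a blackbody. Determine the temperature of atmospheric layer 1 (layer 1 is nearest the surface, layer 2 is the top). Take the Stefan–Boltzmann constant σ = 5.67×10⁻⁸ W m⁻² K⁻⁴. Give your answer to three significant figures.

The effective emission temperature is T_e = [S(1−α)/(4σ)]^¼ = 122.1 K.
In the N-layer model, layer k (counted from the surface) has T_k = (N+1−k)^(1/4)·T_e.
T_1 = (2)^(1/4)·122.1 = 145.2 K.

145 K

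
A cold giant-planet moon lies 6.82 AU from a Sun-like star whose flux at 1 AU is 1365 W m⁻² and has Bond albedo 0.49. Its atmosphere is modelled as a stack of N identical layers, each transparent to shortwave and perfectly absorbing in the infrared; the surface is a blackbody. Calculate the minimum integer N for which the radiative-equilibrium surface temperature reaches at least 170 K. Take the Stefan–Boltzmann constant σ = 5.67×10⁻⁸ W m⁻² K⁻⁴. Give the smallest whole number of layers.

Irradiance scales as 1/d², so S = 1365 W m⁻² × (1/6.82)² = 29.35 W m⁻².
Top-of-atmosphere balance: σT_e⁴ = S(1−α)/4 = 3.742 W m⁻² → T_e = 90.13 K.
Since T_s⁴ = (N+1)T_e⁴, we need N ≥ (T_s/T_e)⁴ − 1 = 11.656.
The minimum whole number is N = 12.

12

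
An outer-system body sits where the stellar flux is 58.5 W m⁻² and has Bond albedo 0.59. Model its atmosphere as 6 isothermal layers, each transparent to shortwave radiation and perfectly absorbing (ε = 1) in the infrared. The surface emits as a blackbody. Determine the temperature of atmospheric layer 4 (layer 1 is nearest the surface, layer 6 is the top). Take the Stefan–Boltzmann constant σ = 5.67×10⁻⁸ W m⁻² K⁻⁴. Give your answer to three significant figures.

The effective emission temperature is T_e = [S(1−α)/(4σ)]^¼ = 101.4 K.
The net upward flux σT_e⁴ is constant between every pair of levels, so T_k⁴ = (N+1−k)T_e⁴.
T_4 = (3)^(1/4)·101.4 = 133.5 K.

133 K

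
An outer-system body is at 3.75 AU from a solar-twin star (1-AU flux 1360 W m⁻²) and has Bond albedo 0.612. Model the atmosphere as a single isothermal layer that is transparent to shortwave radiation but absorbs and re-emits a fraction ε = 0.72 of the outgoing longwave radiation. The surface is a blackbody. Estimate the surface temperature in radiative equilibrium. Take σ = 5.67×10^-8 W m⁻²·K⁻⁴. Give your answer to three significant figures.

Irradiance scales as 1/d², so S = 1360 W m⁻² × (1/3.75)² = 96.71 W m⁻².
Effective emission temperature (TOA balance): σT_e⁴ = S(1−α)/4 = 9.381 W m⁻² → T_e = 113.4 K.
Surface balance with a leaky layer gives σT_s⁴ = σT_e⁴·2/(2−ε), so T_s = T_e·[2/(2−0.72)]^(1/4) = 126.8 K.

127 kelvin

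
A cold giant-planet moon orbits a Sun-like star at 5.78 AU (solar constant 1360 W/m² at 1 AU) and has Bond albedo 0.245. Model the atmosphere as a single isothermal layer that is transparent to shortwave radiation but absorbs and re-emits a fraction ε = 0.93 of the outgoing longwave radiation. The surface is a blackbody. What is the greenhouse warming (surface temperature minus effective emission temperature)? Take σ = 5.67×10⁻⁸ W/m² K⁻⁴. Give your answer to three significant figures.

Flux at the orbit: S = 1360/(5.78)² = 40.71 W/m².
Effective emission temperature (TOA balance): σT_e⁴ = S(1−α)/4 = 7.684 W/m² → T_e = 107.9 K.
For a single slab of emissivity ε, T_s⁴ = 2T_e⁴/(2−ε); thus T_s = 107.9·(1.869)^(1/4) = 126.2 K.
Greenhouse warming: T_s − T_e = 18.26 K.

18.3 kelvin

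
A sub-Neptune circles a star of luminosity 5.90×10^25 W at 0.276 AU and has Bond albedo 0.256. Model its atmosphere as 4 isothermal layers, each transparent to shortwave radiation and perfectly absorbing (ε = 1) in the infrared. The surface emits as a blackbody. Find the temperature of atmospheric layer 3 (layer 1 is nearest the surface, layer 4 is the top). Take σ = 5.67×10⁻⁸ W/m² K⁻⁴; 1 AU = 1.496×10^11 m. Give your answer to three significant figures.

367 K

Orbital distance: d = 0.276 AU = 4.129×10^10 m.
Flux at the orbit: S = L/(4πd²) = 5.90×10^25/(4π·(4.13×10^10)²) = 2754 W/m².
OLR = S(1−α)/4 = 512.2 W/m²; the top layer radiates at T_e = 308.3 K.
The net upward flux σT_e⁴ is constant between every pair of levels, so T_k⁴ = (N+1−k)T_e⁴.
T_3 = (2)^(1/4)·308.3 = 366.6 K.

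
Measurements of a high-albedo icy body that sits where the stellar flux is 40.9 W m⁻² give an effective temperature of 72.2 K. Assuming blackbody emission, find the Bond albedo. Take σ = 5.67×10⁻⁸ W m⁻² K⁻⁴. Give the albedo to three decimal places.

From σT⁴ = S(1−α)/4 we invert for α: 1−α = 4σT⁴/S.
σT⁴ = 1.541 W m⁻², so 4σT⁴ = 6.163 W m⁻².
Hence α = 1 − 6.163/40.90 = 0.8493.

0.849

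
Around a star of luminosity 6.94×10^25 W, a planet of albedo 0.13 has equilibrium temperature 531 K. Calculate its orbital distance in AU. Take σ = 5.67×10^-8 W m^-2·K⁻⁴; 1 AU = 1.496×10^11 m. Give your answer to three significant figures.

Energy balance gives S = 4σT⁴/(1−α) = 20730 W m^-2.
From L = 4πd²S, d = √(6.94×10^25/(4π·20730)) = 1.632×10^10 m = 0.1091 AU.

0.109 AU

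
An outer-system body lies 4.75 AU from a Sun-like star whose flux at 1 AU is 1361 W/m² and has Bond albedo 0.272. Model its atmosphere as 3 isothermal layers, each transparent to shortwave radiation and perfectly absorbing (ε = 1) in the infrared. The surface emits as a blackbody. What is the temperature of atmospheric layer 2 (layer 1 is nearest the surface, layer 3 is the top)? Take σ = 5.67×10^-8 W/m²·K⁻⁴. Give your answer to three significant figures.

140 K

By the inverse-square law, S = 1361/4.75² = 60.32 W/m².
The effective emission temperature is T_e = [S(1−α)/(4σ)]^¼ = 118.0 K.
Each opaque layer satisfies 2T_j⁴ = T_{j−1}⁴ + T_{j+1}⁴, giving T_k⁴ = (N+1−k)T_e⁴.
T_2 = (2)^(1/4)·118.0 = 140.3 K.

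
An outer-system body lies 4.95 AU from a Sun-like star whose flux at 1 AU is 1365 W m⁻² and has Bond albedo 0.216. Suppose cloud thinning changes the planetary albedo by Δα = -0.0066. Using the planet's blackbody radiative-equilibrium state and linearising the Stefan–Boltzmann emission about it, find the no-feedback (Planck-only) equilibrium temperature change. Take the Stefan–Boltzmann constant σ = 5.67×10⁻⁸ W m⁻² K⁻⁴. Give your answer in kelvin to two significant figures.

By the inverse-square law, S = 1365/4.95² = 55.71 W m⁻².
The baseline emission temperature is T_e = 117.8 K.
The change in absorbed flux is Δ[S(1−α)/4] = −SΔα/4 = 0.09192 W m⁻².
Planck response: λ_P = 4σT_e³ = 4·5.67×10⁻⁸·(117.8)³ = 0.3708 W m⁻²/K.
ΔT₀ = ΔF/λ_P = 0.09192/0.3708 = 0.248 K.

0.25 kelvin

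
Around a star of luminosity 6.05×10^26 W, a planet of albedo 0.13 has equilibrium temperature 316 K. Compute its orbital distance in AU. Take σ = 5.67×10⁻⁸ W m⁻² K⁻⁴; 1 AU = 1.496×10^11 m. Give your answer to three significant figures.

0.910 AU

Required flux: S = 4σT⁴/(1−α) = 2599 W m⁻².
From L = 4πd²S, d = √(6.05×10^26/(4π·2599)) = 1.361×10^11 m = 0.9097 AU.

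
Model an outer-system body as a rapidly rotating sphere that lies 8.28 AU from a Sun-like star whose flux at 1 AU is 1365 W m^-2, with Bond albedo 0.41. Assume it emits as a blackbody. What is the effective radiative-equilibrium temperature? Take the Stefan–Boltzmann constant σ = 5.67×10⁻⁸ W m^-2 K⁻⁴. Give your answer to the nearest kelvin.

Flux at the orbit: S = 1365/(8.28)² = 19.91 W m^-2.
The planet absorbs (1−α)S over its disc πR² and re-emits over 4πR², so the mean absorbed flux is (1−0.41)·19.91/4 = 2.937 W m^-2.
Balancing against σT⁴: T = (2.937/5.67×10⁻⁸)^(1/4) = 84.83 K.

85 kelvin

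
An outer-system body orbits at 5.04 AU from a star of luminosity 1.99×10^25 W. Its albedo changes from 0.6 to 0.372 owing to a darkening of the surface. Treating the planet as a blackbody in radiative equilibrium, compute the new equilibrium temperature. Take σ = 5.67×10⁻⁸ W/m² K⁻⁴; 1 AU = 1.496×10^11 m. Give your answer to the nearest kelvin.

53 K

Orbital distance: d = 5.04 AU = 7.540×10^11 m.
Flux at the orbit: S = L/(4πd²) = 1.99×10^25/(4π·(7.54×10^11)²) = 2.786 W/m².
T₂ = [S(1−α₂)/(4σ)]^(1/4) = [2.786·0.628/(4σ)]^(1/4) = 52.70 K.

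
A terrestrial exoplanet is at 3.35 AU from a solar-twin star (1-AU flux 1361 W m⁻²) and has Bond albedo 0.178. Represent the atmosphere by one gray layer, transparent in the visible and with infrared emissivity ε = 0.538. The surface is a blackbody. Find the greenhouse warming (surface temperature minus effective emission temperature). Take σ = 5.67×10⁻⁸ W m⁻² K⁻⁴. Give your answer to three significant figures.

11.8 kelvin

Irradiance scales as 1/d², so S = 1361 W m⁻² × (1/3.35)² = 121.3 W m⁻².
The planet radiates to space at T_e = [S(1−α)/(4σ)]^(1/4) = 144.8 K.
For a single slab of emissivity ε, T_s⁴ = 2T_e⁴/(2−ε); thus T_s = 144.8·(1.368)^(1/4) = 156.6 K.
Greenhouse warming: T_s − T_e = 11.80 K.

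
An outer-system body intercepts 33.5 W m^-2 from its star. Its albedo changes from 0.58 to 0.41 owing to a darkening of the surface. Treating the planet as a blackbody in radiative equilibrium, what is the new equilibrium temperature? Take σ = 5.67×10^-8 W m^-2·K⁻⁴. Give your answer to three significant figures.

With the new albedo, S(1−α₂)/4 = 4.941 W m^-2, so T₂ = 96.62 K.

96.6 K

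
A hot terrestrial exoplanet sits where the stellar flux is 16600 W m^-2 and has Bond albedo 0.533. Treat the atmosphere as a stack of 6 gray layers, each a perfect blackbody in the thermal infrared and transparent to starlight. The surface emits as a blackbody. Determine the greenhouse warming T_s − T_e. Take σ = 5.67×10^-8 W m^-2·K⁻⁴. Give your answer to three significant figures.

The effective emission temperature is T_e = [S(1−α)/(4σ)]^¼ = 430.0 K.
T_s = (N+1)^(1/4)·T_e = 699.4 K.
Warming: T_s − T_e = 269.4 K.

269 kelvin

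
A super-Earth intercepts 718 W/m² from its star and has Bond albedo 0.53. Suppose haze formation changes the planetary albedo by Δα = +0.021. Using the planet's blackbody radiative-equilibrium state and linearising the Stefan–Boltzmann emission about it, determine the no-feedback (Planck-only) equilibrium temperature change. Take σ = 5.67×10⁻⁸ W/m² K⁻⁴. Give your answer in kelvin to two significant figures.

-2.2 K

The baseline emission temperature is T_e = 196.4 K.
ΔF = −(S/4)Δα = −(718.0/4)×(+0.021) = -3.770 W/m².
The Planck feedback parameter is 4σT_e³ = 1.718 W/m²/K.
ΔT₀ = ΔF/λ_P = -3.770/1.718 = -2.19 K.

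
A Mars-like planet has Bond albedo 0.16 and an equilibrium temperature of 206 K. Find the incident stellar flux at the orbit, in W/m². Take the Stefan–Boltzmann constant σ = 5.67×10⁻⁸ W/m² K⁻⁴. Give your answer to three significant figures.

486 W/m²

Invert the energy balance for S: S = 4σT⁴/(1−α).
σT⁴ = 5.67×10⁻⁸·(206)⁴ = 102.1 W/m².
So S = 4×102.1/(1−0.16) = 486.2 W/m².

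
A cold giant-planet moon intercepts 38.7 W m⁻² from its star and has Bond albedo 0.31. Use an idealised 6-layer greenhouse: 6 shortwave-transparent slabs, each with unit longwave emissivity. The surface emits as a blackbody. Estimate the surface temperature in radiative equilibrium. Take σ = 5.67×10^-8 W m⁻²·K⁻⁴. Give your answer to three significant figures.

The effective emission temperature is T_e = [S(1−α)/(4σ)]^¼ = 104.2 K.
Layer-by-layer balance gives σT_s⁴ = (N+1)σT_e⁴, so T_s = 7^¼·104.2 = 169.4 K.

169 kelvin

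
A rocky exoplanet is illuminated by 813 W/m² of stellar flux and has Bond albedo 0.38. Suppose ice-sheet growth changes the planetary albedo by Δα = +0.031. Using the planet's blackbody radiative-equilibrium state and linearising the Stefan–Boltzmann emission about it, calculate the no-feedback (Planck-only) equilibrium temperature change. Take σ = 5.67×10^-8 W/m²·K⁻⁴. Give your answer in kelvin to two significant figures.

Unperturbed T_e = [813.0·(1−0.38)/(4σ)]^¼ = 217.1 K.
The change in absorbed flux is Δ[S(1−α)/4] = −SΔα/4 = -6.301 W/m².
Linearising σT⁴ gives d(σT⁴)/dT = 4σT_e³ = 2.322 W/m² per K.
Hence the no-feedback warming is ΔF/(4σT_e³) = -2.71 K.

-2.7 K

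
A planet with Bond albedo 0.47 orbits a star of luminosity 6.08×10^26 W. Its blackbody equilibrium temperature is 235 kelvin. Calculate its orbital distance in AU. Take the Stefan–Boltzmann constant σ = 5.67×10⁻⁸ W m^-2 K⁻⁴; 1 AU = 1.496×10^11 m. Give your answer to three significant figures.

1.29 AU

Energy balance gives S = 4σT⁴/(1−α) = 1305 W m^-2.
From L = 4πd²S, d = √(6.08×10^26/(4π·1305)) = 1.925×10^11 m = 1.287 AU.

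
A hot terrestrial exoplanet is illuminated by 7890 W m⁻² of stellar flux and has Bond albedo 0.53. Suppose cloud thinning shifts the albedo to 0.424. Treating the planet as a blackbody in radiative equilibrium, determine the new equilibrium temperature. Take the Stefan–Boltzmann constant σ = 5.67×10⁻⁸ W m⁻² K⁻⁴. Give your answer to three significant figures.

376 K

T₂ = [S(1−α₂)/(4σ)]^(1/4) = [7890·0.576/(4σ)]^(1/4) = 376.2 K.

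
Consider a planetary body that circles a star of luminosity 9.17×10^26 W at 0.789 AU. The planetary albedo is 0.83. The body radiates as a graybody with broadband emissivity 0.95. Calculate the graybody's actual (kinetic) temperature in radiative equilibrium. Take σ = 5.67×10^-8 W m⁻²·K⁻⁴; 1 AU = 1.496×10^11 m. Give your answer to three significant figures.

d = 0.789 × 1.496×10^11 m = 1.180×10^11 m.
S = L/(4πd²) = 5238 W m⁻².
The planet absorbs (1−α)S over its disc πR² and re-emits over 4πR², so the mean absorbed flux is (1−0.83)·5238/4 = 222.6 W m⁻².
Equating to εσT⁴ with ε = 0.95: T = (222.6/0.95σ)^(1/4) = 253.5 K.

254 K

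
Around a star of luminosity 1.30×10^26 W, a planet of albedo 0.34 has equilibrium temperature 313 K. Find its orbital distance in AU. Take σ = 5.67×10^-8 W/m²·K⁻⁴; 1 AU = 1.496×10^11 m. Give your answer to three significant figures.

Required flux: S = 4σT⁴/(1−α) = 3298 W/m².
From L = 4πd²S, d = √(1.30×10^26/(4π·3298)) = 5.601×10^10 m = 0.3744 AU.

0.374 AU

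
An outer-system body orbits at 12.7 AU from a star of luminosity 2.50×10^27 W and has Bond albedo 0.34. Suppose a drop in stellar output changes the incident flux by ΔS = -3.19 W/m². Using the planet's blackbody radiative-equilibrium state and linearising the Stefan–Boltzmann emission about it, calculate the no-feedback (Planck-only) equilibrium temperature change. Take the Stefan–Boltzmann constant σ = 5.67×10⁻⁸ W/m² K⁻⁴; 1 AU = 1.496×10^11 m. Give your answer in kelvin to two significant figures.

Orbital distance: d = 12.7 AU = 1.900×10^12 m.
S = L/(4πd²) = 55.11 W/m².
Unperturbed T_e = [55.11·(1−0.34)/(4σ)]^¼ = 112.5 K.
ΔF = Δ[S(1−α)]/4 = (1−0.34)·-3.19/4 = -0.5263 W/m².
Planck response: λ_P = 4σT_e³ = 4·5.67×10⁻⁸·(112.5)³ = 0.3232 W/m²/K.
Hence the no-feedback warming is ΔF/(4σT_e³) = -1.63 K.

-1.6 kelvin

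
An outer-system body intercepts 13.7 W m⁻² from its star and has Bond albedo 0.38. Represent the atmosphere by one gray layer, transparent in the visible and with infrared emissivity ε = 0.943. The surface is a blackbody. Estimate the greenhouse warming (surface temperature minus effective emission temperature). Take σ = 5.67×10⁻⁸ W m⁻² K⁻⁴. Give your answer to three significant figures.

Effective emission temperature (TOA balance): σT_e⁴ = S(1−α)/4 = 2.123 W m⁻² → T_e = 78.23 K.
For a single slab of emissivity ε, T_s⁴ = 2T_e⁴/(2−ε); thus T_s = 78.23·(1.892)^(1/4) = 91.75 K.
Greenhouse warming: T_s − T_e = 13.52 K.

13.5 K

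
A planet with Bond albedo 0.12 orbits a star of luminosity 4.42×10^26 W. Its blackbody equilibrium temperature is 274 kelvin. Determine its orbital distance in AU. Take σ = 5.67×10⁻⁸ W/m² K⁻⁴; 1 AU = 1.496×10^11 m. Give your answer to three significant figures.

1.04 AU

The flux needed for this T is 4σT⁴/(1−0.12) = 1453 W/m².
From L = 4πd²S, d = √(4.42×10^26/(4π·1453)) = 1.556×10^11 m = 1.040 AU.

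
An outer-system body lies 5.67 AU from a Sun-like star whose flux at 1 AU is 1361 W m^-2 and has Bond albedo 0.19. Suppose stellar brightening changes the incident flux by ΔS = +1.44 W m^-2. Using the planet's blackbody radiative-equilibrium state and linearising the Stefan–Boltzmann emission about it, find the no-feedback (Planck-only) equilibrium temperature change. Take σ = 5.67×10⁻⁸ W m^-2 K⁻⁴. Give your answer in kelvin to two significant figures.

0.94 K

By the inverse-square law, S = 1361/5.67² = 42.33 W m^-2.
Reference equilibrium: T_e = [S(1−α)/(4σ)]^(1/4) = 110.9 K.
ΔF = Δ[S(1−α)]/4 = (1−0.19)·+1.44/4 = 0.2916 W m^-2.
The Planck feedback parameter is 4σT_e³ = 0.3092 W m^-2/K.
Hence the no-feedback warming is ΔF/(4σT_e³) = 0.943 K.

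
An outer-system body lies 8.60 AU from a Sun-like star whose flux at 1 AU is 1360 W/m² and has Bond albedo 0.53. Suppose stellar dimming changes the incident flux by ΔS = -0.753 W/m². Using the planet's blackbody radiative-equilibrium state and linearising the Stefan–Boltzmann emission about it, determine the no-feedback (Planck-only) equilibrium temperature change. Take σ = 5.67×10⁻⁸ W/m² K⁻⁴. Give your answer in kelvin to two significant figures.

Irradiance scales as 1/d², so S = 1360 W/m² × (1/8.60)² = 18.39 W/m².
The baseline emission temperature is T_e = 78.57 K.
Only a fraction (1−α) is absorbed and it's spread over 4πR², so ΔF = (1−α)ΔS/4 = -0.08848 W/m².
The Planck feedback parameter is 4σT_e³ = 0.1100 W/m²/K.
Hence the no-feedback warming is ΔF/(4σT_e³) = -0.804 K.

-0.80 K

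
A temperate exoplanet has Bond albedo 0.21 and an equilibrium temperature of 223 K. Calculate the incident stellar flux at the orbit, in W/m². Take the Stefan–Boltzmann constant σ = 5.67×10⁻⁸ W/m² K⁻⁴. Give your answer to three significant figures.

Invert the energy balance for S: S = 4σT⁴/(1−α).
The emitted flux is σT⁴ = 140.2 W/m².
So S = 4×140.2/(1−0.21) = 710.0 W/m².

710 W/m²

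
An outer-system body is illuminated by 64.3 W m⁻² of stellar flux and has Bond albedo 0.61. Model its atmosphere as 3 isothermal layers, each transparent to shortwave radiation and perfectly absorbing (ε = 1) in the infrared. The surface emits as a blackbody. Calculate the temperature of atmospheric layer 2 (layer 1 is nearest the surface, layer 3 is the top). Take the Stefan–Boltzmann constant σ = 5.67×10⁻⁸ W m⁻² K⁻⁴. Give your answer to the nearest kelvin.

The effective emission temperature is T_e = [S(1−α)/(4σ)]^¼ = 102.5 K.
The net upward flux σT_e⁴ is constant between every pair of levels, so T_k⁴ = (N+1−k)T_e⁴.
With k = 2: T_2 = (3+1−2)^¼·102.5 K = 121.9 K.

122 K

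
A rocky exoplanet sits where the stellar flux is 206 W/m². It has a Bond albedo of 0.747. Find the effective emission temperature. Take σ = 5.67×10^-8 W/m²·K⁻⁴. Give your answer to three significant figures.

123 K

The planet absorbs (1−α)S over its disc πR² and re-emits over 4πR², so the mean absorbed flux is (1−0.747)·206.0/4 = 13.03 W/m².
Balancing against σT⁴: T = (13.03/5.67×10⁻⁸)^(1/4) = 123.1 K.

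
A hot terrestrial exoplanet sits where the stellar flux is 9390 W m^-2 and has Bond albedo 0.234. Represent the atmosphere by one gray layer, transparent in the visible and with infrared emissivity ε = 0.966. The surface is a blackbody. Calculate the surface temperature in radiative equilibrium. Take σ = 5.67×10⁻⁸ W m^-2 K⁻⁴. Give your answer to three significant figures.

498 kelvin

The planet radiates to space at T_e = [S(1−α)/(4σ)]^(1/4) = 422.0 K.
For a single slab of emissivity ε, T_s⁴ = 2T_e⁴/(2−ε); thus T_s = 422.0·(1.934)^(1/4) = 497.7 K.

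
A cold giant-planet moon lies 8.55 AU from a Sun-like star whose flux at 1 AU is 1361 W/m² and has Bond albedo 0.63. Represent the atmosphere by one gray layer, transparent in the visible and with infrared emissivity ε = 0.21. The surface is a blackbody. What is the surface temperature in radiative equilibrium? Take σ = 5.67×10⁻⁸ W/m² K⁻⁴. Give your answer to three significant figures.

By the inverse-square law, S = 1361/8.55² = 18.62 W/m².
At the top of the atmosphere, σT_e⁴ = S(1−α)/4 = 1.722 W/m², giving T_e = 74.24 K.
Surface balance with a leaky layer gives σT_s⁴ = σT_e⁴·2/(2−ε), so T_s = T_e·[2/(2−0.21)]^(1/4) = 76.32 K.

76.3 kelvin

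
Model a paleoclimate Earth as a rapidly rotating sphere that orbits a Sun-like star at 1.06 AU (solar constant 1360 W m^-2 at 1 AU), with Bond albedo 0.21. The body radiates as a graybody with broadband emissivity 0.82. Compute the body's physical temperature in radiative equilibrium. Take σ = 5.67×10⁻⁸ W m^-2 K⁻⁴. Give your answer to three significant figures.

268 K

By the inverse-square law, S = 1360/1.06² = 1210 W m^-2.
Absorbed flux (global mean): S(1−α)/4 = 1210·0.79/4 = 239.1 W m^-2.
Equating to εσT⁴ with ε = 0.82: T = (239.1/0.82σ)^(1/4) = 267.8 K.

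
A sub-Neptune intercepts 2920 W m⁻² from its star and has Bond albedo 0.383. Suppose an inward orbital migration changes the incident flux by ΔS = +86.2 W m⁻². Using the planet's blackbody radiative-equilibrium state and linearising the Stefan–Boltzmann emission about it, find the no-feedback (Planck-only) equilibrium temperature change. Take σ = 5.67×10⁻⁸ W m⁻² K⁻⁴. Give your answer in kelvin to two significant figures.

2.2 K

Unperturbed T_e = [2920·(1−0.383)/(4σ)]^¼ = 298.5 K.
ΔF = Δ[S(1−α)]/4 = (1−0.383)·+86.2/4 = 13.30 W m⁻².
The Planck feedback parameter is 4σT_e³ = 6.035 W m⁻²/K.
ΔT₀ = ΔF/λ_P = 13.30/6.035 = 2.20 K.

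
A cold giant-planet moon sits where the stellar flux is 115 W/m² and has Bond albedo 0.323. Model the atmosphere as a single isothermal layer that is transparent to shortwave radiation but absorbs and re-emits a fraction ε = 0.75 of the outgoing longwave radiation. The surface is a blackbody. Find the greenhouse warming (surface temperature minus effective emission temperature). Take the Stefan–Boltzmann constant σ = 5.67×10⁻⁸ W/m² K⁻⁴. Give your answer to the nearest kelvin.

17 K

Effective emission temperature (TOA balance): σT_e⁴ = S(1−α)/4 = 19.46 W/m² → T_e = 136.1 K.
For a single slab of emissivity ε, T_s⁴ = 2T_e⁴/(2−ε); thus T_s = 136.1·(1.6)^(1/4) = 153.1 K.
Greenhouse warming: T_s − T_e = 16.97 K.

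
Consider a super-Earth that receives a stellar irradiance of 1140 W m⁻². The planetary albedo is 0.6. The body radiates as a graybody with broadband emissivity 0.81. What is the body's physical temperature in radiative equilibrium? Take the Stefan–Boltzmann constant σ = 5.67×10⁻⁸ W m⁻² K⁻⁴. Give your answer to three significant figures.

The planet absorbs (1−α)S over its disc πR² and re-emits over 4πR², so the mean absorbed flux is (1−0.6)·1140/4 = 114.0 W m⁻².
Equating to εσT⁴ with ε = 0.81: T = (114.0/0.81σ)^(1/4) = 223.2 K.

223 K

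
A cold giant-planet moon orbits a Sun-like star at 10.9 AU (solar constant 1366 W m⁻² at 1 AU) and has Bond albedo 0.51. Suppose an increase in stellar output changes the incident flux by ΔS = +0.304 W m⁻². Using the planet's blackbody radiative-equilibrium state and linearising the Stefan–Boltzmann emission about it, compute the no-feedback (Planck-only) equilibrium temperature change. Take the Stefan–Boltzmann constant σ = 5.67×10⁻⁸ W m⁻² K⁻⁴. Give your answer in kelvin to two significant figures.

0.47 K

Flux at the orbit: S = 1366/(10.9)² = 11.50 W m⁻².
Unperturbed T_e = [11.50·(1−0.51)/(4σ)]^¼ = 70.60 K.
TOA radiative forcing: ΔF = (1−α)ΔS/4 = 0.49·(+0.304)/4 = 0.03724 W m⁻².
The Planck feedback parameter is 4σT_e³ = 0.07980 W m⁻²/K.
Hence the no-feedback warming is ΔF/(4σT_e³) = 0.467 K.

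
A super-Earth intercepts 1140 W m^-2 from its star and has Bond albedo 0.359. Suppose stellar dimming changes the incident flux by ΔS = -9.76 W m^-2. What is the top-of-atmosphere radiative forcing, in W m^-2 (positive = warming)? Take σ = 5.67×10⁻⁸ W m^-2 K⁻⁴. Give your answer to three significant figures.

Only a fraction (1−α) is absorbed and it's spread over 4πR², so ΔF = (1−α)ΔS/4 = -1.564 W m^-2.

-1.56 W m^-2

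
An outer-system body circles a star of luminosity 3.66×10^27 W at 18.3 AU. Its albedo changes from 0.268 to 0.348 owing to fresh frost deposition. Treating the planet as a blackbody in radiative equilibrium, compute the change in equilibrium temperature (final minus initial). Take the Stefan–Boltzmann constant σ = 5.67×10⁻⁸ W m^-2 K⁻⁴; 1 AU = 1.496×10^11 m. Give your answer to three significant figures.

-3.02 K

d = 18.3 × 1.496×10^11 m = 2.738×10^12 m.
Flux at the orbit: S = L/(4πd²) = 3.66×10^27/(4π·(2.74×10^12)²) = 38.86 W m^-2.
Before: T₁ = [38.86·0.732/(4σ)]^(1/4) = 105.8 K.
Final:   T₂ = [S(1−0.348)/(4σ)]^(1/4) = 102.8 K.
ΔT = T₂ − T₁ = -3.018 K.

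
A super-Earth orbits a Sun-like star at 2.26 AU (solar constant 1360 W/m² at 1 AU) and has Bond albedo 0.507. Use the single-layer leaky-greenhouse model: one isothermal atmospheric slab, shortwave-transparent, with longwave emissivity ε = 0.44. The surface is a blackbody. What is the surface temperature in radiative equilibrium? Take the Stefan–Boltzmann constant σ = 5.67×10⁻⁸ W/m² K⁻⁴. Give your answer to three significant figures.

165 kelvin

Flux at the orbit: S = 1360/(2.26)² = 266.3 W/m².
At the top of the atmosphere, σT_e⁴ = S(1−α)/4 = 32.82 W/m², giving T_e = 155.1 K.
For a single slab of emissivity ε, T_s⁴ = 2T_e⁴/(2−ε); thus T_s = 155.1·(1.282)^(1/4) = 165.0 K.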